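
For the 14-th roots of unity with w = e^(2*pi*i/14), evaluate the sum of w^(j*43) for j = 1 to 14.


Step 1: The sum sum_{j=1}^{n} w^(k*j) equals n if n | k, else 0.
Step 2: Here n = 14, k = 43
Step 3: Does n divide k? 14 | 43 -> False
Step 4: Sum = 0

0


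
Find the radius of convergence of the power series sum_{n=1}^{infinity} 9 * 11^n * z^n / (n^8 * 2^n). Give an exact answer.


Step 1: General term a_n = 9 * 11^n / (n^8 * 2^n)
Step 2: By the root test, |a_n|^(1/n) = 9^(1/n) * 11 / (n^(8/n) * 2) -> 11/2 as n -> infinity (since 9^(1/n) -> 1 and n^(8/n) -> 1)
Step 3: R = 1/lim|a_n|^(1/n) = 2/11

2/11


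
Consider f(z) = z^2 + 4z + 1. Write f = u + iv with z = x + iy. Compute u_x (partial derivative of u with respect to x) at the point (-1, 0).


Step 1: f(z) = (x+iy)^2 + 4(x+iy) + 1
Step 2: u = (x^2 - y^2) + 4x + 1
Step 3: u_x = 2x + 4
Step 4: At (-1, 0): u_x = -2 + 4 = 2

2


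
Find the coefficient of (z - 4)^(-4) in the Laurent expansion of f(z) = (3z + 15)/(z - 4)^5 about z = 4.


Step 1: Write the numerator in powers of (z - 4): 3z + 15 = 3(z - 4) + (3*4 + 15) = 3(z - 4) + 27
Step 2: Divide by (z - 4)^5: f(z) = 27(z - 4)^(-5) + 3(z - 4)^(-4)
Step 3: This finite sum is the Laurent series of f about z = 4.
Step 4: Coefficient of (z - 4)^(-4) = coefficient of (z - 4) in the re-centred numerator = 3

3


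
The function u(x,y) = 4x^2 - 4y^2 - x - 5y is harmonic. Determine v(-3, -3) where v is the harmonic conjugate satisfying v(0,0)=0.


Step 1: v_x = -u_y = 8y + 5
Step 2: v_y = u_x = 8x - 1
Step 3: v = 8xy + 5x - y + C
Step 4: v(0,0) = 0 => C = 0
Step 5: v(-3, -3) = 60

60


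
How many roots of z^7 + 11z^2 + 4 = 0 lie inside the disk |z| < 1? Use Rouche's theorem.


Step 1: On |z| = 1 the three terms have sizes |z^7| = 1^7 = 1, |11z^2| = 11*1^2 = 11, |4| = 4
Step 2: The dominant term is g(z) = 11z^2; let h(z) = z^7 + 4 so f = g + h
Step 3: On |z| = 1: |g| = 11 and |h| <= 1 + 4 = 5
Step 4: Since 11 > 5, |h| < |g| on |z| = 1, so by Rouche f has the same number of zeros as g inside |z| < 1
Step 5: g(z) = 11z^2 has 2 zeros (at the origin, multiplicity 2) inside |z| < 1. Answer = 2

2


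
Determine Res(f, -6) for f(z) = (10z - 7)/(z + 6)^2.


Step 1: Pole of order 2 at z = -6
Step 2: Res = lim d/dz [(z + 6)^2 * f(z)] as z -> -6
Step 3: (z + 6)^2 * f(z) = 10z - 7
Step 4: d/dz[10z - 7] = 10

10


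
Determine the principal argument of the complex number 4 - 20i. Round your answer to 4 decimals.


Step 1: z = 4 - 20i
Step 2: arg(z) = atan2(-20, 4)
Step 3: arg(z) = -1.3734

-1.3734


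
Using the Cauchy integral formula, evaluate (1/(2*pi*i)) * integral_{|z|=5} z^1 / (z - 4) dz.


Step 1: f(z) = z^1, a = 4 is inside |z| = 5
Step 2: By Cauchy integral formula: (1/(2pi*i)) * integral = f(a)
Step 3: f(4) = 4^1 = 4

4


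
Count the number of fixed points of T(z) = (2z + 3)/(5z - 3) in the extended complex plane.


Step 1: Fixed points satisfy T(z) = z
Step 2: 5z^2 - 5z - 3 = 0
Step 3: Discriminant = (-5)^2 - 4*5*(-3) = 85
Step 4: Number of fixed points = 2

2


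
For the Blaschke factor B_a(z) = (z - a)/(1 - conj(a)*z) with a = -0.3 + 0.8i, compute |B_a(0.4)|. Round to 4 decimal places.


Step 1: Numerator z0 - a = 0.4 - (-0.3 + 0.8i) = 0.7 - 0.8i
Step 2: Denominator 1 - conj(a)*z0 = 1 - (-0.3 - 0.8i)*0.4 = 1.12 + 0.32i
Step 3: |z0 - a|^2 = 0.7^2 + (-0.8)^2 = 1.13; |1 - conj(a)*z0|^2 = 1.12^2 + 0.32^2 = 1.3568
Step 4: |B_a(0.4)| = sqrt(1.13 / 1.3568) = sqrt(0.832842)
Step 5: = 0.9126

0.9126


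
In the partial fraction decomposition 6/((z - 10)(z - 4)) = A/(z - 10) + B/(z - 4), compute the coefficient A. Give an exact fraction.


Step 1: Multiply both sides by (z - 10) and set z = 10
Step 2: A = 6 / (10 - 4)
Step 3: A = 6 / 6
Step 4: A = 1

1


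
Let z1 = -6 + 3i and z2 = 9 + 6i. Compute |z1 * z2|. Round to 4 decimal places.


Step 1: |z1| = sqrt((-6)^2 + 3^2) = sqrt(45)
Step 2: |z2| = sqrt(9^2 + 6^2) = sqrt(117)
Step 3: |z1*z2| = |z1|*|z2| = sqrt(45) * sqrt(117) = sqrt(45 * 117) = sqrt(5265)
Step 4: = 72.5603

72.5603


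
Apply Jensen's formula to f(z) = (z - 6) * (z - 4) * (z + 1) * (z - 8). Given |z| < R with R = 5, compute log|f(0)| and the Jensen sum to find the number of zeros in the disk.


Jensen's formula: (1/2pi)*integral log|f(Re^it)|dt = log|f(0)| + sum_{|a_k|<R} log(R/|a_k|)
Step 1: f(0) = (-6) * (-4) * 1 * (-8) = -192
Step 2: log|f(0)| = log|6| + log|4| + log|-1| + log|8| = 5.2575
Step 3: Zeros inside |z| < 5: 4, -1
Step 4: Jensen sum = log(5/4) + log(5/1) = 1.8326
Step 5: n(R) = number of terms in the Jensen sum = count of zeros inside |z| < 5 = 2

2


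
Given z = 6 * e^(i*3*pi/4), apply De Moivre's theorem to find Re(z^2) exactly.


Step 1: By De Moivre's theorem, z^2 = 6^2 * e^(i*2*3*pi/4) = 36 * (cos(3*pi/2) + i*sin(3*pi/2))
Step 2: |z|^2 = 6^2 = 36
Step 3: The angle 3*pi/2 already lies in [0, 2*pi)
Step 4: cos(3*pi/2) = 0
Step 5: Re(z^2) = 36 * 0 = 0

0


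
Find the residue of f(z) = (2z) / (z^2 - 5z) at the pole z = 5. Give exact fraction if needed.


Step 1: Q(z) = z^2 - 5z = (z - 5)(z)
Step 2: Q'(z) = 2z - 5
Step 3: Q'(5) = 5, P(5) = 10
Step 4: Res = P(5)/Q'(5) = 10/5 = 2

2


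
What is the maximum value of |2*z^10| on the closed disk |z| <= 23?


Step 1: On |z| = 23, |f(z)| = 2 * |z|^10 = 2 * 23^10
Step 2: By maximum modulus principle, maximum is on boundary.
Step 3: Maximum = 2 * 41426511213649 = 82853022427298

82853022427298


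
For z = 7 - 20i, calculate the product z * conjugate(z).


Step 1: conj(z) = 7 + 20i
Step 2: z * conj(z) = 7^2 + (-20)^2
Step 3: = 49 + 400 = 449

449


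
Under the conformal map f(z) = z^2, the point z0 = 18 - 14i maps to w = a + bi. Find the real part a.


Step 1: z0 = 18 - 14i
Step 2: z0^2 = 18^2 - (-14)^2 - 504i
Step 3: real part = 324 - 196 = 128

128


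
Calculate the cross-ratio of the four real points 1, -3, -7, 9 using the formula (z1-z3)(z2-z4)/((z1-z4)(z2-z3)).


Step 1: (z1-z3)(z2-z4) = 8 * (-12) = -96
Step 2: (z1-z4)(z2-z3) = (-8) * 4 = -32
Step 3: Cross-ratio = 96/32 = 3

3


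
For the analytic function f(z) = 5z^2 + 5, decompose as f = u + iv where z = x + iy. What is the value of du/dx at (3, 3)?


Step 1: f(z) = 5(x+iy)^2 + 5
Step 2: u = 5(x^2 - y^2) + 5
Step 3: u_x = 10x + 0
Step 4: At (3, 3): u_x = 30 + 0 = 30

30


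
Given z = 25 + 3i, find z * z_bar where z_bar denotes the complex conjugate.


Step 1: conj(z) = 25 - 3i
Step 2: z * conj(z) = 25^2 + 3^2
Step 3: = 625 + 9 = 634

634


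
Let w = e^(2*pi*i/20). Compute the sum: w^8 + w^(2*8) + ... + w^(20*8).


Step 1: The sum sum_{j=1}^{n} w^(k*j) equals n if n | k, else 0.
Step 2: Here n = 20, k = 8
Step 3: Does n divide k? 20 | 8 -> False
Step 4: Sum = 0

0


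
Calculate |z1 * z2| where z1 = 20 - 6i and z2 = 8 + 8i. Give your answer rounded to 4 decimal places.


Step 1: |z1| = sqrt(20^2 + (-6)^2) = sqrt(436)
Step 2: |z2| = sqrt(8^2 + 8^2) = sqrt(128)
Step 3: |z1*z2| = |z1|*|z2| = sqrt(436) * sqrt(128) = sqrt(436 * 128) = sqrt(55808)
Step 4: = 236.2372

236.2372


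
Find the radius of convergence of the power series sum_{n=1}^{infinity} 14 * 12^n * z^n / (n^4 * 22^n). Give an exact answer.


Step 1: General term a_n = 14 * 12^n / (n^4 * 22^n)
Step 2: By the root test, |a_n|^(1/n) = 14^(1/n) * 12 / (n^(4/n) * 22) -> 12/22 as n -> infinity (since 14^(1/n) -> 1 and n^(4/n) -> 1)
Step 3: R = 1/lim|a_n|^(1/n) = 22/12 = 11/6

11/6


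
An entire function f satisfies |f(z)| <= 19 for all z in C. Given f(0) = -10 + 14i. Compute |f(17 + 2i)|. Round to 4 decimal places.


Step 1: By Liouville's theorem, a bounded entire function is constant.
Step 2: f(z) = f(0) = -10 + 14i for all z.
Step 3: |f(w)| = |-10 + 14i| = sqrt(100 + 196)
Step 4: = 17.2047

17.2047


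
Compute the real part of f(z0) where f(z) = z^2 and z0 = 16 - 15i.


Step 1: z0 = 16 - 15i
Step 2: z0^2 = 16^2 - (-15)^2 - 480i
Step 3: real part = 256 - 225 = 31

31


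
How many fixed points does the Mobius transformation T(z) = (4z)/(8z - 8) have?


Step 1: Fixed points satisfy T(z) = z
Step 2: 8z^2 - 12z = 0
Step 3: Discriminant = (-12)^2 - 4*8*0 = 144
Step 4: Number of fixed points = 2

2


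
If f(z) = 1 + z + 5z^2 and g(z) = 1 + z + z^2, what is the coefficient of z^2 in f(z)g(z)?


Step 1: z^2 term in f*g comes from: (1)*(z^2) + (z)*(z) + (5z^2)*(1)
Step 2: = 1 + 1 + 5
Step 3: = 7

7


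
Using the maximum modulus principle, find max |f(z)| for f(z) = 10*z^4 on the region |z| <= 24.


Step 1: On |z| = 24, |f(z)| = 10 * |z|^4 = 10 * 24^4
Step 2: By maximum modulus principle, maximum is on boundary.
Step 3: Maximum = 10 * 331776 = 3317760

3317760


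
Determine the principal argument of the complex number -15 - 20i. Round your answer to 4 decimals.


Step 1: z = -15 - 20i
Step 2: arg(z) = atan2(-20, -15)
Step 3: arg(z) = -2.2143

-2.2143


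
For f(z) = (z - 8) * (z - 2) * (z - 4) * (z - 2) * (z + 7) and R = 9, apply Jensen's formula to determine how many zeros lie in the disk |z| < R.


Jensen's formula: (1/2pi)*integral log|f(Re^it)|dt = log|f(0)| + sum_{|a_k|<R} log(R/|a_k|)
Step 1: f(0) = (-8) * (-2) * (-4) * (-2) * 7 = 896
Step 2: log|f(0)| = log|8| + log|2| + log|4| + log|2| + log|-7| = 6.7979
Step 3: Zeros inside |z| < 9: 8, 2, 4, 2, -7
Step 4: Jensen sum = log(9/8) + log(9/2) + log(9/4) + log(9/2) + log(9/7) = 4.1882
Step 5: n(R) = number of terms in the Jensen sum = count of zeros inside |z| < 9 = 5

5


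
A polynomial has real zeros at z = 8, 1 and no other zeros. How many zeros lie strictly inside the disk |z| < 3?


Step 1: Check each root:
  z = 8: |8| = 8 >= 3
  z = 1: |1| = 1 < 3
Step 2: Count = 1

1


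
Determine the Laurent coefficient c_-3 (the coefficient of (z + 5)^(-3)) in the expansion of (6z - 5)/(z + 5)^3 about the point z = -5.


Step 1: Write the numerator in powers of (z + 5): 6z - 5 = 6(z + 5) + (6*(-5) - 5) = 6(z + 5) - 35
Step 2: Divide by (z + 5)^3: f(z) = -35(z + 5)^(-3) + 6(z + 5)^(-2)
Step 3: This finite sum is the Laurent series of f about z = -5.
Step 4: Coefficient of (z + 5)^(-3) = 6*(-5) - 5 = -35

-35


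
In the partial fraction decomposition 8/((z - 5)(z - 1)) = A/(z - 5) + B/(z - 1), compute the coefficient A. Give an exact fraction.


Step 1: Multiply both sides by (z - 5) and set z = 5
Step 2: A = 8 / (5 - 1)
Step 3: A = 8 / 4
Step 4: A = 2

2


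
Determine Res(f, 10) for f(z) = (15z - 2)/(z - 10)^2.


Step 1: Pole of order 2 at z = 10
Step 2: Res = lim d/dz [(z - 10)^2 * f(z)] as z -> 10
Step 3: (z - 10)^2 * f(z) = 15z - 2
Step 4: d/dz[15z - 2] = 15

15


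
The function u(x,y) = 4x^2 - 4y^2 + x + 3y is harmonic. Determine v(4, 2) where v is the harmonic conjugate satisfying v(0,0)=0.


Step 1: v_x = -u_y = 8y - 3
Step 2: v_y = u_x = 8x + 1
Step 3: v = 8xy - 3x + y + C
Step 4: v(0,0) = 0 => C = 0
Step 5: v(4, 2) = 54

54


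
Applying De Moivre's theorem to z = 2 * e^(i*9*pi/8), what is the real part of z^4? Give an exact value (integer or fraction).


Step 1: By De Moivre's theorem, z^4 = 2^4 * e^(i*4*9*pi/8) = 16 * (cos(9*pi/2) + i*sin(9*pi/2))
Step 2: |z|^4 = 2^4 = 16
Step 3: Reduce the angle mod 2*pi: 9*pi/2 - 4*pi = pi/2
Step 4: cos(pi/2) = 0
Step 5: Re(z^4) = 16 * 0 = 0

0


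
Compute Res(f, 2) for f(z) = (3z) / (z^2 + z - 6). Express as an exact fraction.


Step 1: Q(z) = z^2 + z - 6 = (z - 2)(z + 3)
Step 2: Q'(z) = 2z + 1
Step 3: Q'(2) = 5, P(2) = 6
Step 4: Res = P(2)/Q'(2) = 6/5 = 6/5

6/5


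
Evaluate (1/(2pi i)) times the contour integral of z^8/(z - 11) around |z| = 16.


Step 1: f(z) = z^8, a = 11 is inside |z| = 16
Step 2: By Cauchy integral formula: (1/(2pi*i)) * integral = f(a)
Step 3: f(11) = 11^8 = 214358881

214358881


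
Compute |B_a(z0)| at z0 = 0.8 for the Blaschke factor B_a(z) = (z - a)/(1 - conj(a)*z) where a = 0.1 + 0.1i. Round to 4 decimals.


Step 1: Numerator z0 - a = 0.8 - (0.1 + 0.1i) = 0.7 - 0.1i
Step 2: Denominator 1 - conj(a)*z0 = 1 - (0.1 - 0.1i)*0.8 = 0.92 + 0.08i
Step 3: |z0 - a|^2 = 0.7^2 + (-0.1)^2 = 0.5; |1 - conj(a)*z0|^2 = 0.92^2 + 0.08^2 = 0.8528
Step 4: |B_a(0.8)| = sqrt(0.5 / 0.8528) = sqrt(0.586304)
Step 5: = 0.7657

0.7657


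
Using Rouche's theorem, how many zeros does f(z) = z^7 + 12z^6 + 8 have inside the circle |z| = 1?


Step 1: On |z| = 1 the three terms have sizes |z^7| = 1^7 = 1, |12z^6| = 12*1^6 = 12, |8| = 8
Step 2: The dominant term is g(z) = 12z^6; let h(z) = z^7 + 8 so f = g + h
Step 3: On |z| = 1: |g| = 12 and |h| <= 1 + 8 = 9
Step 4: Since 12 > 9, |h| < |g| on |z| = 1, so by Rouche f has the same number of zeros as g inside |z| < 1
Step 5: g(z) = 12z^6 has 6 zeros (at the origin, multiplicity 6) inside |z| < 1. Answer = 6

6


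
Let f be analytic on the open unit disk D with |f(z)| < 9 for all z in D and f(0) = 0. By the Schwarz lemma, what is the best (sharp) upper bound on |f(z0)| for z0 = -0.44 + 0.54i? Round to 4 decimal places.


Step 1: g = f/9 maps D -> D with g(0) = 0, so by the Schwarz lemma |g(z)| <= |z|, i.e. |f(z)| <= 9|z|; this is sharp (f(z) = 9z).
Step 2: |z0|^2 = (-0.44)^2 + 0.54^2 = 0.4852
Step 3: |z0| = sqrt(0.4852) = 0.696563
Step 4: Best bound = 9 * |z0| = 9 * 0.696563 = 6.2691

6.2691


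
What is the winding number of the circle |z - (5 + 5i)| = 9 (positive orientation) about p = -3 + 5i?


Step 1: Center c = (5, 5), radius = 9
Step 2: |p - c|^2 = (-8)^2 + 0^2 = 64
Step 3: r^2 = 81
Step 4: |p-c| < r so winding number = 1

1


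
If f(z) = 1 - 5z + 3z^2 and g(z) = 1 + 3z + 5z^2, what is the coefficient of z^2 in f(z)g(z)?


Step 1: z^2 term in f*g comes from: (1)*(5z^2) + (-5z)*(3z) + (3z^2)*(1)
Step 2: = 5 - 15 + 3
Step 3: = -7

-7


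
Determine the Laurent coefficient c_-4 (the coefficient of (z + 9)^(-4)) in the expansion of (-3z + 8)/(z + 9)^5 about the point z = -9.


Step 1: Write the numerator in powers of (z + 9): -3z + 8 = -3(z + 9) + (-3*(-9) + 8) = -3(z + 9) + 35
Step 2: Divide by (z + 9)^5: f(z) = 35(z + 9)^(-5) - 3(z + 9)^(-4)
Step 3: This finite sum is the Laurent series of f about z = -9.
Step 4: Coefficient of (z + 9)^(-4) = coefficient of (z + 9) in the re-centred numerator = -3

-3


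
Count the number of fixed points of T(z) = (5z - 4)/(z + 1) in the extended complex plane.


Step 1: Fixed points satisfy T(z) = z
Step 2: z^2 - 4z + 4 = 0
Step 3: Discriminant = (-4)^2 - 4*1*4 = 0
Step 4: Number of fixed points = 1

1


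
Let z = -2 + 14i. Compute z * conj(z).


Step 1: conj(z) = -2 - 14i
Step 2: z * conj(z) = (-2)^2 + 14^2
Step 3: = 4 + 196 = 200

200


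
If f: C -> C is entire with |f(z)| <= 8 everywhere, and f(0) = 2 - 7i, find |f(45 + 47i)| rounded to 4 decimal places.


Step 1: By Liouville's theorem, a bounded entire function is constant.
Step 2: f(z) = f(0) = 2 - 7i for all z.
Step 3: |f(w)| = |2 - 7i| = sqrt(4 + 49)
Step 4: = 7.2801

7.2801


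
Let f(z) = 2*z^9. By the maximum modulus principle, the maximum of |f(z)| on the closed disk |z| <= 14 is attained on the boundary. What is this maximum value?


Step 1: On |z| = 14, |f(z)| = 2 * |z|^9 = 2 * 14^9
Step 2: By maximum modulus principle, maximum is on boundary.
Step 3: Maximum = 2 * 20661046784 = 41322093568

41322093568


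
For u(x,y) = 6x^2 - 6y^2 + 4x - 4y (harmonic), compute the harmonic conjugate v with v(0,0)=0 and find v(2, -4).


Step 1: v_x = -u_y = 12y + 4
Step 2: v_y = u_x = 12x + 4
Step 3: v = 12xy + 4x + 4y + C
Step 4: v(0,0) = 0 => C = 0
Step 5: v(2, -4) = -104

-104


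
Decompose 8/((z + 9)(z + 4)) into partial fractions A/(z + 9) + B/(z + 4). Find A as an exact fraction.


Step 1: Multiply both sides by (z + 9) and set z = -9
Step 2: A = 8 / (-9 + 4)
Step 3: A = 8 / (-5)
Step 4: A = -8/5

-8/5


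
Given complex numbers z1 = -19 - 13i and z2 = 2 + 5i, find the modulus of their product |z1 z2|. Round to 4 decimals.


Step 1: |z1| = sqrt((-19)^2 + (-13)^2) = sqrt(530)
Step 2: |z2| = sqrt(2^2 + 5^2) = sqrt(29)
Step 3: |z1*z2| = |z1|*|z2| = sqrt(530) * sqrt(29) = sqrt(530 * 29) = sqrt(15370)
Step 4: = 123.9758

123.9758


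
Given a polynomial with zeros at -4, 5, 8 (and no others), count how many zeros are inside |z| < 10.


Step 1: Check each root:
  z = -4: |-4| = 4 < 10
  z = 5: |5| = 5 < 10
  z = 8: |8| = 8 < 10
Step 2: Count = 3

3


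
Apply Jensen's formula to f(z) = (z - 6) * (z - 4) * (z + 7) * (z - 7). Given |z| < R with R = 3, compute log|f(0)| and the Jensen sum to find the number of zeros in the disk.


Jensen's formula: (1/2pi)*integral log|f(Re^it)|dt = log|f(0)| + sum_{|a_k|<R} log(R/|a_k|)
Step 1: f(0) = (-6) * (-4) * 7 * (-7) = -1176
Step 2: log|f(0)| = log|6| + log|4| + log|-7| + log|7| = 7.0699
Step 3: Zeros inside |z| < 3: none
Step 4: Jensen sum = (empty sum) = 0
Step 5: n(R) = number of terms in the Jensen sum = count of zeros inside |z| < 3 = 0

0


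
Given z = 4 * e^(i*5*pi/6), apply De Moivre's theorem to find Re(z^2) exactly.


Step 1: By De Moivre's theorem, z^2 = 4^2 * e^(i*2*5*pi/6) = 16 * (cos(5*pi/3) + i*sin(5*pi/3))
Step 2: |z|^2 = 4^2 = 16
Step 3: The angle 5*pi/3 already lies in [0, 2*pi)
Step 4: cos(5*pi/3) = 1/2
Step 5: Re(z^2) = 16 * 1/2 = 8

8


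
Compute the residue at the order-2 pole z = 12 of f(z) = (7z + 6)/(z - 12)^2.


Step 1: Pole of order 2 at z = 12
Step 2: Res = lim d/dz [(z - 12)^2 * f(z)] as z -> 12
Step 3: (z - 12)^2 * f(z) = 7z + 6
Step 4: d/dz[7z + 6] = 7

7


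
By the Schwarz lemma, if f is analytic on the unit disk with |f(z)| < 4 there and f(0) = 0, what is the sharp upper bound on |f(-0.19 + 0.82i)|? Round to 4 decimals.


Step 1: g = f/4 maps D -> D with g(0) = 0, so by the Schwarz lemma |g(z)| <= |z|, i.e. |f(z)| <= 4|z|; this is sharp (f(z) = 4z).
Step 2: |z0|^2 = (-0.19)^2 + 0.82^2 = 0.7085
Step 3: |z0| = sqrt(0.7085) = 0.841724
Step 4: Best bound = 4 * |z0| = 4 * 0.841724 = 3.3669

3.3669


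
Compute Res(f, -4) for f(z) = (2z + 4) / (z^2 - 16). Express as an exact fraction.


Step 1: Q(z) = z^2 - 16 = (z + 4)(z - 4)
Step 2: Q'(z) = 2z
Step 3: Q'(-4) = -8, P(-4) = -4
Step 4: Res = P(-4)/Q'(-4) = -4/(-8) = 1/2

1/2


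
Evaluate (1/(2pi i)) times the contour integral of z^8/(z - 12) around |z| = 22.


Step 1: f(z) = z^8, a = 12 is inside |z| = 22
Step 2: By Cauchy integral formula: (1/(2pi*i)) * integral = f(a)
Step 3: f(12) = 12^8 = 429981696

429981696


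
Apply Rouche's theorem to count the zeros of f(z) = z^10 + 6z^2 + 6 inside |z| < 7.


Step 1: On |z| = 7 the three terms have sizes |z^10| = 7^10 = 282475249, |6z^2| = 6*7^2 = 294, |6| = 6
Step 2: The dominant term is g(z) = z^10; let h(z) = 6z^2 + 6 so f = g + h
Step 3: On |z| = 7: |g| = 282475249 and |h| <= 294 + 6 = 300
Step 4: Since 282475249 > 300, |h| < |g| on |z| = 7, so by Rouche f has the same number of zeros as g inside |z| < 7
Step 5: g(z) = z^10 has 10 zeros (all at the origin) inside |z| < 7. Answer = 10

10


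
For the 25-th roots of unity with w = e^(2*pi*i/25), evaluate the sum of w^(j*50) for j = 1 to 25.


Step 1: The sum sum_{j=1}^{n} w^(k*j) equals n if n | k, else 0.
Step 2: Here n = 25, k = 50
Step 3: Does n divide k? 25 | 50 -> True
Step 4: Sum = 25

25


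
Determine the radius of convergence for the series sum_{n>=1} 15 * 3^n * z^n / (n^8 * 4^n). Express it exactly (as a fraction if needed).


Step 1: General term a_n = 15 * 3^n / (n^8 * 4^n)
Step 2: By the root test, |a_n|^(1/n) = 15^(1/n) * 3 / (n^(8/n) * 4) -> 3/4 as n -> infinity (since 15^(1/n) -> 1 and n^(8/n) -> 1)
Step 3: R = 1/lim|a_n|^(1/n) = 4/3

4/3


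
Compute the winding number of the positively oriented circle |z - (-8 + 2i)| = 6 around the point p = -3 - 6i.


Step 1: Center c = (-8, 2), radius = 6
Step 2: |p - c|^2 = 5^2 + (-8)^2 = 89
Step 3: r^2 = 36
Step 4: |p-c| > r so winding number = 0

0


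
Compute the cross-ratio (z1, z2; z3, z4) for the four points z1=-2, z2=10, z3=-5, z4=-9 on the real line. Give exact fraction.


Step 1: (z1-z3)(z2-z4) = 3 * 19 = 57
Step 2: (z1-z4)(z2-z3) = 7 * 15 = 105
Step 3: Cross-ratio = 57/105 = 19/35

19/35


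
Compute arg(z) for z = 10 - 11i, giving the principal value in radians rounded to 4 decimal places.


Step 1: z = 10 - 11i
Step 2: arg(z) = atan2(-11, 10)
Step 3: arg(z) = -0.833

-0.833


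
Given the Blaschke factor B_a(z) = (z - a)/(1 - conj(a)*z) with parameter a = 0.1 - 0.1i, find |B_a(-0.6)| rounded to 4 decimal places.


Step 1: Numerator z0 - a = -0.6 - (0.1 - 0.1i) = -0.7 + 0.1i
Step 2: Denominator 1 - conj(a)*z0 = 1 - (0.1 + 0.1i)*(-0.6) = 1.06 + 0.06i
Step 3: |z0 - a|^2 = (-0.7)^2 + 0.1^2 = 0.5; |1 - conj(a)*z0|^2 = 1.06^2 + 0.06^2 = 1.1272
Step 4: |B_a(-0.6)| = sqrt(0.5 / 1.1272) = sqrt(0.443577)
Step 5: = 0.666

0.666


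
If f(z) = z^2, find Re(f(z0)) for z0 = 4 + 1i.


Step 1: z0 = 4 + 1i
Step 2: z0^2 = 4^2 - 1^2 + 8i
Step 3: real part = 16 - 1 = 15

15


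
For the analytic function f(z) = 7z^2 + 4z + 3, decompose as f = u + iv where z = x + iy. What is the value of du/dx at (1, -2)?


Step 1: f(z) = 7(x+iy)^2 + 4(x+iy) + 3
Step 2: u = 7(x^2 - y^2) + 4x + 3
Step 3: u_x = 14x + 4
Step 4: At (1, -2): u_x = 14 + 4 = 18

18


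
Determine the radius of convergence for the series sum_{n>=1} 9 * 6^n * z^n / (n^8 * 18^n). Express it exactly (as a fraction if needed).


Step 1: General term a_n = 9 * 6^n / (n^8 * 18^n)
Step 2: By the root test, |a_n|^(1/n) = 9^(1/n) * 6 / (n^(8/n) * 18) -> 6/18 as n -> infinity (since 9^(1/n) -> 1 and n^(8/n) -> 1)
Step 3: R = 1/lim|a_n|^(1/n) = 18/6 = 3

3


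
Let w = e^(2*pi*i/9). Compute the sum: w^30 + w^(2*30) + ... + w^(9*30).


Step 1: The sum sum_{j=1}^{n} w^(k*j) equals n if n | k, else 0.
Step 2: Here n = 9, k = 30
Step 3: Does n divide k? 9 | 30 -> False
Step 4: Sum = 0

0


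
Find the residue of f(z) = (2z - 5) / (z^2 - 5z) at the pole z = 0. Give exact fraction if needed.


Step 1: Q(z) = z^2 - 5z = (z)(z - 5)
Step 2: Q'(z) = 2z - 5
Step 3: Q'(0) = -5, P(0) = -5
Step 4: Res = P(0)/Q'(0) = -5/(-5) = 1

1


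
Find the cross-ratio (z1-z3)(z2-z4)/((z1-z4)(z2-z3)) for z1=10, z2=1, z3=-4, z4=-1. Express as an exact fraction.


Step 1: (z1-z3)(z2-z4) = 14 * 2 = 28
Step 2: (z1-z4)(z2-z3) = 11 * 5 = 55
Step 3: Cross-ratio = 28/55 = 28/55

28/55


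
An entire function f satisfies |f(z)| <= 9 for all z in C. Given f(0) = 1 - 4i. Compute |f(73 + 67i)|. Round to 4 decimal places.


Step 1: By Liouville's theorem, a bounded entire function is constant.
Step 2: f(z) = f(0) = 1 - 4i for all z.
Step 3: |f(w)| = |1 - 4i| = sqrt(1 + 16)
Step 4: = 4.1231

4.1231


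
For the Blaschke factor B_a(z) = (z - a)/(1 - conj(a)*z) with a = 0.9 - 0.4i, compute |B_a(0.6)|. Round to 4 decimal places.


Step 1: Numerator z0 - a = 0.6 - (0.9 - 0.4i) = -0.3 + 0.4i
Step 2: Denominator 1 - conj(a)*z0 = 1 - (0.9 + 0.4i)*0.6 = 0.46 - 0.24i
Step 3: |z0 - a|^2 = (-0.3)^2 + 0.4^2 = 0.25; |1 - conj(a)*z0|^2 = 0.46^2 + (-0.24)^2 = 0.2692
Step 4: |B_a(0.6)| = sqrt(0.25 / 0.2692) = sqrt(0.928678)
Step 5: = 0.9637

0.9637


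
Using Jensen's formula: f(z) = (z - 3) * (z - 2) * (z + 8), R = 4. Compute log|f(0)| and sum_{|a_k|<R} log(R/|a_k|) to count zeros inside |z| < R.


Jensen's formula: (1/2pi)*integral log|f(Re^it)|dt = log|f(0)| + sum_{|a_k|<R} log(R/|a_k|)
Step 1: f(0) = (-3) * (-2) * 8 = 48
Step 2: log|f(0)| = log|3| + log|2| + log|-8| = 3.8712
Step 3: Zeros inside |z| < 4: 3, 2
Step 4: Jensen sum = log(4/3) + log(4/2) = 0.9808
Step 5: n(R) = number of terms in the Jensen sum = count of zeros inside |z| < 4 = 2

2


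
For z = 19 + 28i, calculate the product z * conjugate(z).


Step 1: conj(z) = 19 - 28i
Step 2: z * conj(z) = 19^2 + 28^2
Step 3: = 361 + 784 = 1145

1145


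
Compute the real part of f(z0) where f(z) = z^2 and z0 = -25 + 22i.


Step 1: z0 = -25 + 22i
Step 2: z0^2 = (-25)^2 - 22^2 - 1100i
Step 3: real part = 625 - 484 = 141

141


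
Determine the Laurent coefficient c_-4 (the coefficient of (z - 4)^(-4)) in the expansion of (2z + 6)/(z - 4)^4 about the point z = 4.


Step 1: Write the numerator in powers of (z - 4): 2z + 6 = 2(z - 4) + (2*4 + 6) = 2(z - 4) + 14
Step 2: Divide by (z - 4)^4: f(z) = 14(z - 4)^(-4) + 2(z - 4)^(-3)
Step 3: This finite sum is the Laurent series of f about z = 4.
Step 4: Coefficient of (z - 4)^(-4) = 2*4 + 6 = 14

14


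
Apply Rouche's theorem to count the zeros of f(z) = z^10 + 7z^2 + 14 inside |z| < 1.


Step 1: On |z| = 1 the three terms have sizes |z^10| = 1^10 = 1, |7z^2| = 7*1^2 = 7, |14| = 14
Step 2: The dominant term is g(z) = 14; let h(z) = z^10 + 7z^2 so f = g + h
Step 3: On |z| = 1: |g| = 14 and |h| <= 1 + 7 = 8
Step 4: Since 14 > 8, |h| < |g| on |z| = 1, so by Rouche f has the same number of zeros as g inside |z| < 1
Step 5: g(z) = 14 is a nonzero constant with no zeros inside |z| < 1. Answer = 0

0


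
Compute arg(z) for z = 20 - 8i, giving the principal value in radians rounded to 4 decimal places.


Step 1: z = 20 - 8i
Step 2: arg(z) = atan2(-8, 20)
Step 3: arg(z) = -0.3805

-0.3805


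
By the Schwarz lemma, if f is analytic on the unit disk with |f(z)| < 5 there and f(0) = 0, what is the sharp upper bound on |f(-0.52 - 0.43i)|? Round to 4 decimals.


Step 1: g = f/5 maps D -> D with g(0) = 0, so by the Schwarz lemma |g(z)| <= |z|, i.e. |f(z)| <= 5|z|; this is sharp (f(z) = 5z).
Step 2: |z0|^2 = (-0.52)^2 + (-0.43)^2 = 0.4553
Step 3: |z0| = sqrt(0.4553) = 0.674759
Step 4: Best bound = 5 * |z0| = 5 * 0.674759 = 3.3738

3.3738


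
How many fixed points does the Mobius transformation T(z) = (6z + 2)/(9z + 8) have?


Step 1: Fixed points satisfy T(z) = z
Step 2: 9z^2 + 2z - 2 = 0
Step 3: Discriminant = 2^2 - 4*9*(-2) = 76
Step 4: Number of fixed points = 2

2


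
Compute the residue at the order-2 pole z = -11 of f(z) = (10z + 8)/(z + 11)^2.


Step 1: Pole of order 2 at z = -11
Step 2: Res = lim d/dz [(z + 11)^2 * f(z)] as z -> -11
Step 3: (z + 11)^2 * f(z) = 10z + 8
Step 4: d/dz[10z + 8] = 10

10


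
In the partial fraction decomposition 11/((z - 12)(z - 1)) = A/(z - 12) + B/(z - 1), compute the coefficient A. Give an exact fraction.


Step 1: Multiply both sides by (z - 12) and set z = 12
Step 2: A = 11 / (12 - 1)
Step 3: A = 11 / 11
Step 4: A = 1

1


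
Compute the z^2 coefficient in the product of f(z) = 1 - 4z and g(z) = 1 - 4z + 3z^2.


Step 1: z^2 term in f*g comes from: (1)*(3z^2) + (-4z)*(-4z) + (0)*(1)
Step 2: = 3 + 16 + 0
Step 3: = 19

19


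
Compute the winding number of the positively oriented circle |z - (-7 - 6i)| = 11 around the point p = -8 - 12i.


Step 1: Center c = (-7, -6), radius = 11
Step 2: |p - c|^2 = (-1)^2 + (-6)^2 = 37
Step 3: r^2 = 121
Step 4: |p-c| < r so winding number = 1

1


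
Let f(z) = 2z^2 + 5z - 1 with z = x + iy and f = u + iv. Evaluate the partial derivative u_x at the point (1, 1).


Step 1: f(z) = 2(x+iy)^2 + 5(x+iy) - 1
Step 2: u = 2(x^2 - y^2) + 5x - 1
Step 3: u_x = 4x + 5
Step 4: At (1, 1): u_x = 4 + 5 = 9

9


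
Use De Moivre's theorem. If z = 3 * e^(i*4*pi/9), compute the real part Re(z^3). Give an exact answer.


Step 1: By De Moivre's theorem, z^3 = 3^3 * e^(i*3*4*pi/9) = 27 * (cos(4*pi/3) + i*sin(4*pi/3))
Step 2: |z|^3 = 3^3 = 27
Step 3: The angle 4*pi/3 already lies in [0, 2*pi)
Step 4: cos(4*pi/3) = -1/2
Step 5: Re(z^3) = 27 * (-1/2) = -27/2

-27/2


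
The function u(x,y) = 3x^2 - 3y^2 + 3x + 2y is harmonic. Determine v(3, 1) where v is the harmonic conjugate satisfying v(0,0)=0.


Step 1: v_x = -u_y = 6y - 2
Step 2: v_y = u_x = 6x + 3
Step 3: v = 6xy - 2x + 3y + C
Step 4: v(0,0) = 0 => C = 0
Step 5: v(3, 1) = 15

15


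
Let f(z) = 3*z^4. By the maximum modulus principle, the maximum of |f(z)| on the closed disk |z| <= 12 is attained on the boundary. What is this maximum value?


Step 1: On |z| = 12, |f(z)| = 3 * |z|^4 = 3 * 12^4
Step 2: By maximum modulus principle, maximum is on boundary.
Step 3: Maximum = 3 * 20736 = 62208

62208


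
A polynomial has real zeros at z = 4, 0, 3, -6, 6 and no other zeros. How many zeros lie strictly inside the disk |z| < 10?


Step 1: Check each root:
  z = 4: |4| = 4 < 10
  z = 0: |0| = 0 < 10
  z = 3: |3| = 3 < 10
  z = -6: |-6| = 6 < 10
  z = 6: |6| = 6 < 10
Step 2: Count = 5

5


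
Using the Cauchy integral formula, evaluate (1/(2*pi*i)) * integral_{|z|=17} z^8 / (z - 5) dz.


Step 1: f(z) = z^8, a = 5 is inside |z| = 17
Step 2: By Cauchy integral formula: (1/(2pi*i)) * integral = f(a)
Step 3: f(5) = 5^8 = 390625

390625


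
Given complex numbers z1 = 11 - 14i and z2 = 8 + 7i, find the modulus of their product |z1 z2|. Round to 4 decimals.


Step 1: |z1| = sqrt(11^2 + (-14)^2) = sqrt(317)
Step 2: |z2| = sqrt(8^2 + 7^2) = sqrt(113)
Step 3: |z1*z2| = |z1|*|z2| = sqrt(317) * sqrt(113) = sqrt(317 * 113) = sqrt(35821)
Step 4: = 189.2644

189.2644


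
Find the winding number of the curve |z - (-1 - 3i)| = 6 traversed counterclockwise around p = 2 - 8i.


Step 1: Center c = (-1, -3), radius = 6
Step 2: |p - c|^2 = 3^2 + (-5)^2 = 34
Step 3: r^2 = 36
Step 4: |p-c| < r so winding number = 1

1


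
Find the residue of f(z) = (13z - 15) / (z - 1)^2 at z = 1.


Step 1: Pole of order 2 at z = 1
Step 2: Res = lim d/dz [(z - 1)^2 * f(z)] as z -> 1
Step 3: (z - 1)^2 * f(z) = 13z - 15
Step 4: d/dz[13z - 15] = 13

13


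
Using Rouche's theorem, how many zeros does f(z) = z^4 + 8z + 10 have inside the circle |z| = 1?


Step 1: On |z| = 1 the three terms have sizes |z^4| = 1^4 = 1, |8z| = 8*1 = 8, |10| = 10
Step 2: The dominant term is g(z) = 10; let h(z) = z^4 + 8z so f = g + h
Step 3: On |z| = 1: |g| = 10 and |h| <= 1 + 8 = 9
Step 4: Since 10 > 9, |h| < |g| on |z| = 1, so by Rouche f has the same number of zeros as g inside |z| < 1
Step 5: g(z) = 10 is a nonzero constant with no zeros inside |z| < 1. Answer = 0

0


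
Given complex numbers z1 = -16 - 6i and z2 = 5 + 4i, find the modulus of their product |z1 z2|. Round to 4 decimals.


Step 1: |z1| = sqrt((-16)^2 + (-6)^2) = sqrt(292)
Step 2: |z2| = sqrt(5^2 + 4^2) = sqrt(41)
Step 3: |z1*z2| = |z1|*|z2| = sqrt(292) * sqrt(41) = sqrt(292 * 41) = sqrt(11972)
Step 4: = 109.4166

109.4166


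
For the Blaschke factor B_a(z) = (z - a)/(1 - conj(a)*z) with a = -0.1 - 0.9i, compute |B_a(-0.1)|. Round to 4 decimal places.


Step 1: Numerator z0 - a = -0.1 - (-0.1 - 0.9i) = 0 + 0.9i
Step 2: Denominator 1 - conj(a)*z0 = 1 - (-0.1 + 0.9i)*(-0.1) = 0.99 + 0.09i
Step 3: |z0 - a|^2 = 0^2 + 0.9^2 = 0.81; |1 - conj(a)*z0|^2 = 0.99^2 + 0.09^2 = 0.9882
Step 4: |B_a(-0.1)| = sqrt(0.81 / 0.9882) = sqrt(0.819672)
Step 5: = 0.9054

0.9054


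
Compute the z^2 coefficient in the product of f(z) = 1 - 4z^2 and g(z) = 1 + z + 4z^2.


Step 1: z^2 term in f*g comes from: (1)*(4z^2) + (0)*(z) + (-4z^2)*(1)
Step 2: = 4 + 0 - 4
Step 3: = 0

0


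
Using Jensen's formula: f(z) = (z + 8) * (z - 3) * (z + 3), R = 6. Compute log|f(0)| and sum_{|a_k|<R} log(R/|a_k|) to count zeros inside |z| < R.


Jensen's formula: (1/2pi)*integral log|f(Re^it)|dt = log|f(0)| + sum_{|a_k|<R} log(R/|a_k|)
Step 1: f(0) = 8 * (-3) * 3 = -72
Step 2: log|f(0)| = log|-8| + log|3| + log|-3| = 4.2767
Step 3: Zeros inside |z| < 6: 3, -3
Step 4: Jensen sum = log(6/3) + log(6/3) = 1.3863
Step 5: n(R) = number of terms in the Jensen sum = count of zeros inside |z| < 6 = 2

2


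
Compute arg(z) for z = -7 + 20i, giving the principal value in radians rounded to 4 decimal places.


Step 1: z = -7 + 20i
Step 2: arg(z) = atan2(20, -7)
Step 3: arg(z) = 1.9075

1.9075


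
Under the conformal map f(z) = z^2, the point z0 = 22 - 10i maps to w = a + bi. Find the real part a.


Step 1: z0 = 22 - 10i
Step 2: z0^2 = 22^2 - (-10)^2 - 440i
Step 3: real part = 484 - 100 = 384

384


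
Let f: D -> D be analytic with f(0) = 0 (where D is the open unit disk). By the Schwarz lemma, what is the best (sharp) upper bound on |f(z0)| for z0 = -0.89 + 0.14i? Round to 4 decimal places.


Step 1: Schwarz lemma: if f: D -> D is analytic with f(0) = 0, then |f(z)| <= |z| for all z in D, and this is sharp (f(z) = z).
Step 2: |z0|^2 = (-0.89)^2 + 0.14^2 = 0.8117
Step 3: |z0| = sqrt(0.8117) = 0.900944
Step 4: Best bound = |z0| = 0.9009

0.9009


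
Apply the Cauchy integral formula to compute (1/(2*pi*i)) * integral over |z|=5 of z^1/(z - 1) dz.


Step 1: f(z) = z^1, a = 1 is inside |z| = 5
Step 2: By Cauchy integral formula: (1/(2pi*i)) * integral = f(a)
Step 3: f(1) = 1^1 = 1

1


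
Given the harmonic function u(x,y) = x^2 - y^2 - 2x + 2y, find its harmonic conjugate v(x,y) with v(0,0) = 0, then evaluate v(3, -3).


Step 1: v_x = -u_y = 2y - 2
Step 2: v_y = u_x = 2x - 2
Step 3: v = 2xy - 2x - 2y + C
Step 4: v(0,0) = 0 => C = 0
Step 5: v(3, -3) = -18

-18


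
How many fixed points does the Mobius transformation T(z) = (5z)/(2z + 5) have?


Step 1: Fixed points satisfy T(z) = z
Step 2: 2z^2 = 0
Step 3: Discriminant = 0^2 - 4*2*0 = 0
Step 4: Number of fixed points = 1

1


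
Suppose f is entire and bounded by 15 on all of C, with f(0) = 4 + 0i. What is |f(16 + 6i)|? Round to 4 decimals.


Step 1: By Liouville's theorem, a bounded entire function is constant.
Step 2: f(z) = f(0) = 4 + 0i for all z.
Step 3: |f(w)| = |4 + 0i| = sqrt(16 + 0)
Step 4: = 4.0

4.0


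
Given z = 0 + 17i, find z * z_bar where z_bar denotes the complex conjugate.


Step 1: conj(z) = 0 - 17i
Step 2: z * conj(z) = 0^2 + 17^2
Step 3: = 0 + 289 = 289

289


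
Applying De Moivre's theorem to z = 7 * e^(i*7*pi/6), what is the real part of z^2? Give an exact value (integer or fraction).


Step 1: By De Moivre's theorem, z^2 = 7^2 * e^(i*2*7*pi/6) = 49 * (cos(7*pi/3) + i*sin(7*pi/3))
Step 2: |z|^2 = 7^2 = 49
Step 3: Reduce the angle mod 2*pi: 7*pi/3 - 2*pi = pi/3
Step 4: cos(pi/3) = 1/2
Step 5: Re(z^2) = 49 * 1/2 = 49/2

49/2


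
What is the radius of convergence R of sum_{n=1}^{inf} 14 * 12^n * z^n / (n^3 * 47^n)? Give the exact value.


Step 1: General term a_n = 14 * 12^n / (n^3 * 47^n)
Step 2: By the root test, |a_n|^(1/n) = 14^(1/n) * 12 / (n^(3/n) * 47) -> 12/47 as n -> infinity (since 14^(1/n) -> 1 and n^(3/n) -> 1)
Step 3: R = 1/lim|a_n|^(1/n) = 47/12

47/12


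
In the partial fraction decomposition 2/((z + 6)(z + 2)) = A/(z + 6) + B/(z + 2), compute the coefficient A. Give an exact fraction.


Step 1: Multiply both sides by (z + 6) and set z = -6
Step 2: A = 2 / (-6 + 2)
Step 3: A = 2 / (-4)
Step 4: A = -1/2

-1/2


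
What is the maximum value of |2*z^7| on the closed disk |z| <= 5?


Step 1: On |z| = 5, |f(z)| = 2 * |z|^7 = 2 * 5^7
Step 2: By maximum modulus principle, maximum is on boundary.
Step 3: Maximum = 2 * 78125 = 156250

156250


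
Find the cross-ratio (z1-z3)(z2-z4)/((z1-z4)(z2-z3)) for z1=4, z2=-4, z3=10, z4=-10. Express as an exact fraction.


Step 1: (z1-z3)(z2-z4) = (-6) * 6 = -36
Step 2: (z1-z4)(z2-z3) = 14 * (-14) = -196
Step 3: Cross-ratio = 36/196 = 9/49

9/49


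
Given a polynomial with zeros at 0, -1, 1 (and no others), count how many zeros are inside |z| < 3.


Step 1: Check each root:
  z = 0: |0| = 0 < 3
  z = -1: |-1| = 1 < 3
  z = 1: |1| = 1 < 3
Step 2: Count = 3

3


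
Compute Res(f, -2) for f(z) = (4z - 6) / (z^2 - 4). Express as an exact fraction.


Step 1: Q(z) = z^2 - 4 = (z + 2)(z - 2)
Step 2: Q'(z) = 2z
Step 3: Q'(-2) = -4, P(-2) = -14
Step 4: Res = P(-2)/Q'(-2) = -14/(-4) = 7/2

7/2


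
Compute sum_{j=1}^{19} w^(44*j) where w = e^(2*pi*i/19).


Step 1: The sum sum_{j=1}^{n} w^(k*j) equals n if n | k, else 0.
Step 2: Here n = 19, k = 44
Step 3: Does n divide k? 19 | 44 -> False
Step 4: Sum = 0

0


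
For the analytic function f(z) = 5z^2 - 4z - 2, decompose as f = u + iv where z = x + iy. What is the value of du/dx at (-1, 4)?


Step 1: f(z) = 5(x+iy)^2 - 4(x+iy) - 2
Step 2: u = 5(x^2 - y^2) - 4x - 2
Step 3: u_x = 10x - 4
Step 4: At (-1, 4): u_x = -10 - 4 = -14

-14


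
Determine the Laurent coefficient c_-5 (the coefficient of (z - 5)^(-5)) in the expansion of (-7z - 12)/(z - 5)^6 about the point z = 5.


Step 1: Write the numerator in powers of (z - 5): -7z - 12 = -7(z - 5) + (-7*5 - 12) = -7(z - 5) - 47
Step 2: Divide by (z - 5)^6: f(z) = -47(z - 5)^(-6) - 7(z - 5)^(-5)
Step 3: This finite sum is the Laurent series of f about z = 5.
Step 4: Coefficient of (z - 5)^(-5) = coefficient of (z - 5) in the re-centred numerator = -7

-7


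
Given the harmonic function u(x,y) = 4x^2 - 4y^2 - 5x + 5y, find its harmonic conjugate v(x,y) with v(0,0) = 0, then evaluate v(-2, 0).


Step 1: v_x = -u_y = 8y - 5
Step 2: v_y = u_x = 8x - 5
Step 3: v = 8xy - 5x - 5y + C
Step 4: v(0,0) = 0 => C = 0
Step 5: v(-2, 0) = 10

10


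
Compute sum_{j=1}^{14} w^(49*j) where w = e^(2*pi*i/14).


Step 1: The sum sum_{j=1}^{n} w^(k*j) equals n if n | k, else 0.
Step 2: Here n = 14, k = 49
Step 3: Does n divide k? 14 | 49 -> False
Step 4: Sum = 0

0


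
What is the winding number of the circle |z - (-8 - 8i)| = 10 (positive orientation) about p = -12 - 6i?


Step 1: Center c = (-8, -8), radius = 10
Step 2: |p - c|^2 = (-4)^2 + 2^2 = 20
Step 3: r^2 = 100
Step 4: |p-c| < r so winding number = 1

1


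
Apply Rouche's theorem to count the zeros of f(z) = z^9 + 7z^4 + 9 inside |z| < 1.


Step 1: On |z| = 1 the three terms have sizes |z^9| = 1^9 = 1, |7z^4| = 7*1^4 = 7, |9| = 9
Step 2: The dominant term is g(z) = 9; let h(z) = z^9 + 7z^4 so f = g + h
Step 3: On |z| = 1: |g| = 9 and |h| <= 1 + 7 = 8
Step 4: Since 9 > 8, |h| < |g| on |z| = 1, so by Rouche f has the same number of zeros as g inside |z| < 1
Step 5: g(z) = 9 is a nonzero constant with no zeros inside |z| < 1. Answer = 0

0


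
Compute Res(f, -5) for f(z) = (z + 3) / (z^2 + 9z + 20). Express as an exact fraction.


Step 1: Q(z) = z^2 + 9z + 20 = (z + 5)(z + 4)
Step 2: Q'(z) = 2z + 9
Step 3: Q'(-5) = -1, P(-5) = -2
Step 4: Res = P(-5)/Q'(-5) = -2/(-1) = 2

2


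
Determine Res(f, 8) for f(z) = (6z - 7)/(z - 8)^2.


Step 1: Pole of order 2 at z = 8
Step 2: Res = lim d/dz [(z - 8)^2 * f(z)] as z -> 8
Step 3: (z - 8)^2 * f(z) = 6z - 7
Step 4: d/dz[6z - 7] = 6

6


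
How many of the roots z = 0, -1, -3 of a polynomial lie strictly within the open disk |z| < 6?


Step 1: Check each root:
  z = 0: |0| = 0 < 6
  z = -1: |-1| = 1 < 6
  z = -3: |-3| = 3 < 6
Step 2: Count = 3

3


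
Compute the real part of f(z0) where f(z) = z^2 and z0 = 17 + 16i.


Step 1: z0 = 17 + 16i
Step 2: z0^2 = 17^2 - 16^2 + 544i
Step 3: real part = 289 - 256 = 33

33


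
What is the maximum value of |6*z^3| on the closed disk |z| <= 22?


Step 1: On |z| = 22, |f(z)| = 6 * |z|^3 = 6 * 22^3
Step 2: By maximum modulus principle, maximum is on boundary.
Step 3: Maximum = 6 * 10648 = 63888

63888


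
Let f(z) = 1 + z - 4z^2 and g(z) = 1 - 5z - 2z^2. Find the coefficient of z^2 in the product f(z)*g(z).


Step 1: z^2 term in f*g comes from: (1)*(-2z^2) + (z)*(-5z) + (-4z^2)*(1)
Step 2: = -2 - 5 - 4
Step 3: = -11

-11


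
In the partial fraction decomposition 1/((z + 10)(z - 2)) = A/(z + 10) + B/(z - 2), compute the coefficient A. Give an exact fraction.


Step 1: Multiply both sides by (z + 10) and set z = -10
Step 2: A = 1 / (-10 - 2)
Step 3: A = 1 / (-12)
Step 4: A = -1/12

-1/12


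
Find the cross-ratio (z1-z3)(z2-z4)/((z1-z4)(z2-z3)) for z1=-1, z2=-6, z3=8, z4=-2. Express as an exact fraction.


Step 1: (z1-z3)(z2-z4) = (-9) * (-4) = 36
Step 2: (z1-z4)(z2-z3) = 1 * (-14) = -14
Step 3: Cross-ratio = -36/14 = -18/7

-18/7


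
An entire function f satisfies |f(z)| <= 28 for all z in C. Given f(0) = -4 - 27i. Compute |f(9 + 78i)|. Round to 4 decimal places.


Step 1: By Liouville's theorem, a bounded entire function is constant.
Step 2: f(z) = f(0) = -4 - 27i for all z.
Step 3: |f(w)| = |-4 - 27i| = sqrt(16 + 729)
Step 4: = 27.2947

27.2947


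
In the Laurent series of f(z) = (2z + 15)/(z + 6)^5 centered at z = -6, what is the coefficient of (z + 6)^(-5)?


Step 1: Write the numerator in powers of (z + 6): 2z + 15 = 2(z + 6) + (2*(-6) + 15) = 2(z + 6) + 3
Step 2: Divide by (z + 6)^5: f(z) = 3(z + 6)^(-5) + 2(z + 6)^(-4)
Step 3: This finite sum is the Laurent series of f about z = -6.
Step 4: Coefficient of (z + 6)^(-5) = 2*(-6) + 15 = 3

3
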